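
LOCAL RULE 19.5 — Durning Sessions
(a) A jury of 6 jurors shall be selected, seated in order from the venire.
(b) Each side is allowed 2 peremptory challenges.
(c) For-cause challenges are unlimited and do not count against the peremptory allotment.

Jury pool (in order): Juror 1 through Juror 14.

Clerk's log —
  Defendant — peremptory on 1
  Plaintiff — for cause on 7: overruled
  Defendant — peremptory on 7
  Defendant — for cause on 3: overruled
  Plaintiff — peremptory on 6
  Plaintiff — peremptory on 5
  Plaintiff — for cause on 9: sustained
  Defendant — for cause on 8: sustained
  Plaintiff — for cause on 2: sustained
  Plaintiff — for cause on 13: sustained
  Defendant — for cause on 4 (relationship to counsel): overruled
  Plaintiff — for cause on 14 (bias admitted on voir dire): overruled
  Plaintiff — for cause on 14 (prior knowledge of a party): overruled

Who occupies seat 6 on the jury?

14

Removed: #1, #2, #5, #6, #7, #8, #9, #13. (#3, #4, #14 stay — for-cause denied.)
Seating in order: seats 1–6 → #3, #4, #10, #11, #12, #14.
So seat 6 is #14.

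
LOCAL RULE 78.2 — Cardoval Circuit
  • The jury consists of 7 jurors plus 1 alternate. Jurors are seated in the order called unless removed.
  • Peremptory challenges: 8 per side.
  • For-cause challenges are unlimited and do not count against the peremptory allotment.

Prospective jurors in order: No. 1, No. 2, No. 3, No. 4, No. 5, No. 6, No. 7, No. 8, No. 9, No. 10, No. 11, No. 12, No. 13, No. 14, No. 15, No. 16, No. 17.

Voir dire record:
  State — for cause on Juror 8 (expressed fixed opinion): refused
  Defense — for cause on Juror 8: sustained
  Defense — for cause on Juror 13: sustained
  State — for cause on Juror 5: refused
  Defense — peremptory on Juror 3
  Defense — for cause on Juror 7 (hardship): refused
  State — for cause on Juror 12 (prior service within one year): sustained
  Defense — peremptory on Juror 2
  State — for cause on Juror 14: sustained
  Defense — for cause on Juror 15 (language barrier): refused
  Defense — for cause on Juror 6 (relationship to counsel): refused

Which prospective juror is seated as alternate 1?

Removed: #2, #3, #8, #12, #13, #14. (#5, #6, #7, #15 stay — for-cause denied.)
Seating in order: seats 1–7 → #1, #4, #5, #6, #7, #9, #10; alternates → #11.
So alternate 1 is #11.

11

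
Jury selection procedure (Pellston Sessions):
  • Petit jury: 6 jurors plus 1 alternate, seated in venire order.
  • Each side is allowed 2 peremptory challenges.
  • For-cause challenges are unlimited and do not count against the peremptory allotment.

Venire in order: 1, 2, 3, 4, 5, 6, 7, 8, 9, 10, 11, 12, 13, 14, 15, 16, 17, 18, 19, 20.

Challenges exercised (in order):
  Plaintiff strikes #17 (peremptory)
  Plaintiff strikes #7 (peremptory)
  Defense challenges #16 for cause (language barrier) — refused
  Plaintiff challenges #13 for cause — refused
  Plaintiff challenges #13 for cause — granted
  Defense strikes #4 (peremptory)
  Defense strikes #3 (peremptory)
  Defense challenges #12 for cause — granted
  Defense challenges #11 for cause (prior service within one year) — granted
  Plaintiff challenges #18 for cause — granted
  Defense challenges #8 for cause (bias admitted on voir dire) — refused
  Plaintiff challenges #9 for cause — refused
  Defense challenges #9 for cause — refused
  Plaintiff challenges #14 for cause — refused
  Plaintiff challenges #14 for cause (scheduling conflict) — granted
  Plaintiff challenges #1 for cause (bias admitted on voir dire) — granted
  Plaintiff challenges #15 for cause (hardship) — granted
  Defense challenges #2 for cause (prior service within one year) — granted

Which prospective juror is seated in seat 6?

16

Removed: #1, #2, #3, #4, #7, #11, #12, #13, #14, #15, #17, #18. (#8, #9, #16 stay — for-cause denied.)
Filling seats in venire order through position 6: #5, #6, #8, #9, #10, #16.
So seat 6 is #16.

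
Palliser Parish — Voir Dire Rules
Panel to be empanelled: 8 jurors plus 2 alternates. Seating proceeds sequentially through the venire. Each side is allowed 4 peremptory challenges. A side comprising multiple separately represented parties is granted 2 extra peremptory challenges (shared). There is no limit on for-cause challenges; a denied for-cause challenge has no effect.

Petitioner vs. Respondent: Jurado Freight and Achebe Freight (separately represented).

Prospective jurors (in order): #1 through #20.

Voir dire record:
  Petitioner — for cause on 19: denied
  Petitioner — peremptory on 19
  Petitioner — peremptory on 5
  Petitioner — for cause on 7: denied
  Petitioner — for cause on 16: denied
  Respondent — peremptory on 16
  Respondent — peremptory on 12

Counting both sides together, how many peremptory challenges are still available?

Petitioner allotment: 4. Respondent allotment: 4 base + 2 multi-party = 6.
Petitioner peremptories used: #19, #5 — 2 (for-cause on #19, #7, #16 don't count).
Respondent peremptories used: #16, #12 — 2.
Remaining: (4 − 2) + (6 − 2) = 6.

6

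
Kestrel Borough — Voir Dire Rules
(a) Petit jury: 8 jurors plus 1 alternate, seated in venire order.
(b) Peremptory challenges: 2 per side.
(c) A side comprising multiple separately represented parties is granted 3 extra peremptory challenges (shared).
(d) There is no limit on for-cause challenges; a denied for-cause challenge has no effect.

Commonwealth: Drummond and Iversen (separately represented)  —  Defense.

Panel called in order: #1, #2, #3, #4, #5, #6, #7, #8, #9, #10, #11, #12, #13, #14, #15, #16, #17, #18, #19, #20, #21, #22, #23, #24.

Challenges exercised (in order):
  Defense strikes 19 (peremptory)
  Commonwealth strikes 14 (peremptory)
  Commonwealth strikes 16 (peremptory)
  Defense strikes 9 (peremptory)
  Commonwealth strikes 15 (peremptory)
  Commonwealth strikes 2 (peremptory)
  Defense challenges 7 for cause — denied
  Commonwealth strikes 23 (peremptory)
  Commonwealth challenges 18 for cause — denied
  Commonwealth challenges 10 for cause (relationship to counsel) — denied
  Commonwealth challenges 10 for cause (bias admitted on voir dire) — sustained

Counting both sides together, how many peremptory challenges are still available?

0

Commonwealth allotment: 2 base + 3 multi-party = 5. Defense allotment: 2.
Commonwealth peremptories used: #14, #16, #15, #2, #23 — 5 (for-cause on #18, #10, #10 don't count).
Defense peremptories used: #19, #9 — 2 (the for-cause on #7 doesn't count).
Remaining: (5 − 5) + (2 − 2) = 0.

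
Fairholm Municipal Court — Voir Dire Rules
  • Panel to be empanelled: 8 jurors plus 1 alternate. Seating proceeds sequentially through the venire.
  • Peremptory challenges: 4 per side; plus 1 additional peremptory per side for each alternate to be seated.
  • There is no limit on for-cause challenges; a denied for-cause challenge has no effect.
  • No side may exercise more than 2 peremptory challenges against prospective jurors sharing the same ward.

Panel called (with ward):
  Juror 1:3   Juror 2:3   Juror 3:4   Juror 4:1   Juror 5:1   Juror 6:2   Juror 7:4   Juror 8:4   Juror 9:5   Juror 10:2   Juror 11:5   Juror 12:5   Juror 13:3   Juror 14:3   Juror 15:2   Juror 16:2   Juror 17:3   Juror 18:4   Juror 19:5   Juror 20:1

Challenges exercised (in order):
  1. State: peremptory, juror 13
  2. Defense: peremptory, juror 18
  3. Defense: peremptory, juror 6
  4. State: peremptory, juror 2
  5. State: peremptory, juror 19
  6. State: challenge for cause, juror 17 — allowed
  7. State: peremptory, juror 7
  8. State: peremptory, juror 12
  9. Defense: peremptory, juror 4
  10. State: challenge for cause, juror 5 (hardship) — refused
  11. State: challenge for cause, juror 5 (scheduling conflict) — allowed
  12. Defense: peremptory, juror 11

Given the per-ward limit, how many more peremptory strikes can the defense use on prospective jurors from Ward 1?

1

Defense peremptories so far: #18, #6, #4, #11 — 4 of 5 used, 1 left overall.
Against Ward 1: #4 — 1 used; per-ward cap 2 leaves 1.
Binding limit: min(1, 1) = 1.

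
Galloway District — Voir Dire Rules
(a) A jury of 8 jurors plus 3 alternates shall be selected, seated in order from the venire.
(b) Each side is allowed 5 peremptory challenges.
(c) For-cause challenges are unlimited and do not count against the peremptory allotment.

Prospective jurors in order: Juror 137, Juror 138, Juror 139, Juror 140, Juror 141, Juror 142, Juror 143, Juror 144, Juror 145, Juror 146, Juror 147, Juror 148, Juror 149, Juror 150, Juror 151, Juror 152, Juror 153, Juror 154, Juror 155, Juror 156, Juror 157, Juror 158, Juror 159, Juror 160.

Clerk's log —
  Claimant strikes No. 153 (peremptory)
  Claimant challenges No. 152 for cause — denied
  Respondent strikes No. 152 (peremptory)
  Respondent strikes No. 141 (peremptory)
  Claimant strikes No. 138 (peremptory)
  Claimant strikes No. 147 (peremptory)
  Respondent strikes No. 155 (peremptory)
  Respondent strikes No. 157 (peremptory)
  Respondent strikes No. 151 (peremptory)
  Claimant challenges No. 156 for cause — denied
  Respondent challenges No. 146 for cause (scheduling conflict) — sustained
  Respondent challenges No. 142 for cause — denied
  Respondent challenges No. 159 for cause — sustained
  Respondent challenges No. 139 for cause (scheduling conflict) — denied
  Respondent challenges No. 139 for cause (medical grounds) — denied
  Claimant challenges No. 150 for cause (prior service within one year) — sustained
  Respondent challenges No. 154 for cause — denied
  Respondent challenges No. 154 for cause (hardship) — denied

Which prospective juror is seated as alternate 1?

149

Removed: #138, #141, #146, #147, #150, #151, #152, #153, #155, #157, #159. (#139, #142, #154, #156 stay — for-cause denied.)
Seating in order: seats 1–8 → #137, #139, #140, #142, #143, #144, #145, #148; alternates → #149, #154, #156.
So alternate 1 is #149.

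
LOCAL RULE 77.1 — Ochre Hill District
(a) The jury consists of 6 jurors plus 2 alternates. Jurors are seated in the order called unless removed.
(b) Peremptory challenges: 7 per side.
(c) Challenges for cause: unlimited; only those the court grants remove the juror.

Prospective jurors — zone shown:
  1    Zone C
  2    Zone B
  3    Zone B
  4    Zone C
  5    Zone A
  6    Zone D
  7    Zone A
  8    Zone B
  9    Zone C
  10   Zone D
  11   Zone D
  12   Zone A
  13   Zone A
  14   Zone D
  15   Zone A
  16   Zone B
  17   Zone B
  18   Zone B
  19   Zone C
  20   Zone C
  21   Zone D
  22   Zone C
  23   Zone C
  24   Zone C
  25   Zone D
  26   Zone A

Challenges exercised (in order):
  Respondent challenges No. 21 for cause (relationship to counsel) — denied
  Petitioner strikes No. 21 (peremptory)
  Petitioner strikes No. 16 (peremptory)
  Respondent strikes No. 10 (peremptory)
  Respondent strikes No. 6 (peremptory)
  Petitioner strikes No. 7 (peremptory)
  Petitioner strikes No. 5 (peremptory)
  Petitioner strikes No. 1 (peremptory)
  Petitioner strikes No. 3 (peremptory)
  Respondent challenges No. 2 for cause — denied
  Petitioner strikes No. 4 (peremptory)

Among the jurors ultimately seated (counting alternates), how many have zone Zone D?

2

Removed: #1, #3, #4, #5, #6, #7, #10, #16, #21.
Seated (8 incl. alternates): #2, #8, #9, #11, #12, #13, #14, #15.
Of those, in Zone D: #11, #14 → 2.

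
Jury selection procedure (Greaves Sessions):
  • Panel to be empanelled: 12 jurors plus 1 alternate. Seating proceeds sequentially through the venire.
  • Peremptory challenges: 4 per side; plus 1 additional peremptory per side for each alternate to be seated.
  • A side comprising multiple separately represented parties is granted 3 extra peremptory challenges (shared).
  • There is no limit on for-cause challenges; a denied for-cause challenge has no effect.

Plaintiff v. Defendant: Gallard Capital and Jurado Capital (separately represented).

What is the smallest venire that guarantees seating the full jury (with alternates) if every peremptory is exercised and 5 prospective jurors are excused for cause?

Seats to fill: 12 + 1 alternates = 13.
Peremptories — Plaintiff: 4 + 1×1 = 5; Defendant: 4 + 1×1 + 3 = 8; total 13.
For-cause removals: 5.
Minimum venire: 13 + 13 + 5 = 31.

31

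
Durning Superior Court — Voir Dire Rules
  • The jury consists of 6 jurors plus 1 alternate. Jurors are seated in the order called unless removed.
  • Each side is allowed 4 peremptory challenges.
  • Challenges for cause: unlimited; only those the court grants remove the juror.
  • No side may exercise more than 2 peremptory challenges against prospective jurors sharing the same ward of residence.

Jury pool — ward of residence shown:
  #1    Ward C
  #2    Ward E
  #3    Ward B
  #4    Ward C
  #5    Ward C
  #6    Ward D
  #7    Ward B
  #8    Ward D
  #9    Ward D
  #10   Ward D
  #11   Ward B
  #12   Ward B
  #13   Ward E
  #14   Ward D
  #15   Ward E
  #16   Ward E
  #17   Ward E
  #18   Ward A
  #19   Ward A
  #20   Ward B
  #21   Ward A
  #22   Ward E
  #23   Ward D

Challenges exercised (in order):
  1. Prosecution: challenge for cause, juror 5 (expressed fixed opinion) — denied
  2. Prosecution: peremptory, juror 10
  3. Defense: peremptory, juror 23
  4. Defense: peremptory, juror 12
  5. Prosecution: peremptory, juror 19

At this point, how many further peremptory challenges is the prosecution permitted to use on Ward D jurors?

Prosecution peremptories so far: #10, #19 — 2 of 4 used, 2 left overall.
Against Ward D: #10 — 1 used; per-ward cap 2 leaves 1.
Binding limit: min(2, 1) = 1.

1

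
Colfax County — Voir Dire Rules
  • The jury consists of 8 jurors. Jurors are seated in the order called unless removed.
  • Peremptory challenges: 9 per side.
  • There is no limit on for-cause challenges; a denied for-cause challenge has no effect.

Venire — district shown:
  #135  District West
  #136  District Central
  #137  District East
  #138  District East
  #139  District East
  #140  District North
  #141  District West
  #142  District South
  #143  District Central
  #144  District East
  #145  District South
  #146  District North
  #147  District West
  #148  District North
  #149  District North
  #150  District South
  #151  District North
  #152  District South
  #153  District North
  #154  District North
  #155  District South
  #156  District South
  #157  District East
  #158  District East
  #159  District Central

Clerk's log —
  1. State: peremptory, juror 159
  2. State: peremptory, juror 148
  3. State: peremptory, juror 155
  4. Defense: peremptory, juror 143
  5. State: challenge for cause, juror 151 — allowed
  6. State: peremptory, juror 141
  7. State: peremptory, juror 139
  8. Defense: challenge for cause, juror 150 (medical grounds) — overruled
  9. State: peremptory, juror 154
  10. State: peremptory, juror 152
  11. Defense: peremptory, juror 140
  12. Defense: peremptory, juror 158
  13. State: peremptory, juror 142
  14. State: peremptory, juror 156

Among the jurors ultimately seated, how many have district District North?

Removed: #139, #140, #141, #142, #143, #148, #151, #152, #154, #155, #156, #158, #159.
Seated jurors 1–8: #135, #136, #137, #138, #144, #145, #146, #147.
Of those, in District North: #146 → 1.

1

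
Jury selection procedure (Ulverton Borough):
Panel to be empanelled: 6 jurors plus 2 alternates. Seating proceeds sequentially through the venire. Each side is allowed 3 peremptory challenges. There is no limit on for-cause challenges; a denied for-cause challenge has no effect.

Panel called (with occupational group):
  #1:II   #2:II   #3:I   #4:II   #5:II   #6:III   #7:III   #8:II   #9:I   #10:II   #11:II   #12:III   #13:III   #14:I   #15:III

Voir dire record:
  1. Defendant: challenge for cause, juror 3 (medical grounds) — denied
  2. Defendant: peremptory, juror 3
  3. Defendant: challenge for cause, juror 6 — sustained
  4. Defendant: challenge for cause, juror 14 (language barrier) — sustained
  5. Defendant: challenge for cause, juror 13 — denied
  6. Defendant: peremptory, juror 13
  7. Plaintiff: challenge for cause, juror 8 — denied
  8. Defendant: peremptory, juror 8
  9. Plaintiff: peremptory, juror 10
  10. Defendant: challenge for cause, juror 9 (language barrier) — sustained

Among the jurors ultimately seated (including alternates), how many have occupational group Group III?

3

Removed: #3, #6, #8, #9, #10, #13, #14.
Seated (8 incl. alternates): #1, #2, #4, #5, #7, #11, #12, #15.
Of those, in Group III: #7, #12, #15 → 3.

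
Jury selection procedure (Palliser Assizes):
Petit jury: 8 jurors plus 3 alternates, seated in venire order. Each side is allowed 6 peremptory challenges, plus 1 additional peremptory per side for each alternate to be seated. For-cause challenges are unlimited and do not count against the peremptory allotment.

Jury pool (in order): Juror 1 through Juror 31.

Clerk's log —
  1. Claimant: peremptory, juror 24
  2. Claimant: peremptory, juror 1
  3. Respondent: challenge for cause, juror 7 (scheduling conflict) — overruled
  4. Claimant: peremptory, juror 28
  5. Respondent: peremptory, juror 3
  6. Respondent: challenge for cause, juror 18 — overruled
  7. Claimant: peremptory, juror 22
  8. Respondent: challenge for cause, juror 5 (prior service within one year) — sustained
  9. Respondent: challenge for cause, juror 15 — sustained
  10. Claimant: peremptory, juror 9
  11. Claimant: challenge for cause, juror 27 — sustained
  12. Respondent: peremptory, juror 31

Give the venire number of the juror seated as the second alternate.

Removed: #1, #3, #5, #9, #15, #22, #24, #27, #28, #31. (#7, #18 stay — for-cause denied.)
Seating in order: seats 1–8 → #2, #4, #6, #7, #8, #10, #11, #12; alternates → #13, #14, #16.
So alternate 2 is #14.

14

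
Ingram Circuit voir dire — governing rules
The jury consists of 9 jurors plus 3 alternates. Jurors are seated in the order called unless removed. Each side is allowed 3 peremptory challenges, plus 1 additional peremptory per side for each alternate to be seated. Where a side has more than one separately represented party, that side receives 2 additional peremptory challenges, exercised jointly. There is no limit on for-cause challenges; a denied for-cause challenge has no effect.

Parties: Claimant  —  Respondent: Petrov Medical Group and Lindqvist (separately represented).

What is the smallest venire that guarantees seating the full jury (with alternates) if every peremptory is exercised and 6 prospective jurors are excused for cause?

32

Seats to fill: 9 + 3 alternates = 12.
Peremptories — Claimant: 3 + 1×3 = 6; Respondent: 3 + 1×3 + 2 = 8; total 14.
For-cause removals: 6.
Minimum venire: 12 + 14 + 6 = 32.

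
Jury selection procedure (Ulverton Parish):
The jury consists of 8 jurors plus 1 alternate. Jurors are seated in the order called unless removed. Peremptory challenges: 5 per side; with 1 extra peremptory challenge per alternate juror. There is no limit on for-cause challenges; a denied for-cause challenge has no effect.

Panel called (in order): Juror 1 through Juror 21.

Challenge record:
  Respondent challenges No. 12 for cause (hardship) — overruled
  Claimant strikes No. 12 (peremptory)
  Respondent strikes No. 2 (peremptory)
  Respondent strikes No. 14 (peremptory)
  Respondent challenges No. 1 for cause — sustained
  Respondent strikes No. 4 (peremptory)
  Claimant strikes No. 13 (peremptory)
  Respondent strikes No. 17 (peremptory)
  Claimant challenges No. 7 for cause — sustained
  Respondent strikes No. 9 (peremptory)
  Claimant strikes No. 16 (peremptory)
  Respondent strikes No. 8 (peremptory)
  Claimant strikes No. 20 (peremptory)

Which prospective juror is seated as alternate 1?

21

Removed: #1, #2, #4, #7, #8, #9, #12, #13, #14, #16, #17, #20.
Seating in order: seats 1–8 → #3, #5, #6, #10, #11, #15, #18, #19; alternates → #21.
So alternate 1 is #21.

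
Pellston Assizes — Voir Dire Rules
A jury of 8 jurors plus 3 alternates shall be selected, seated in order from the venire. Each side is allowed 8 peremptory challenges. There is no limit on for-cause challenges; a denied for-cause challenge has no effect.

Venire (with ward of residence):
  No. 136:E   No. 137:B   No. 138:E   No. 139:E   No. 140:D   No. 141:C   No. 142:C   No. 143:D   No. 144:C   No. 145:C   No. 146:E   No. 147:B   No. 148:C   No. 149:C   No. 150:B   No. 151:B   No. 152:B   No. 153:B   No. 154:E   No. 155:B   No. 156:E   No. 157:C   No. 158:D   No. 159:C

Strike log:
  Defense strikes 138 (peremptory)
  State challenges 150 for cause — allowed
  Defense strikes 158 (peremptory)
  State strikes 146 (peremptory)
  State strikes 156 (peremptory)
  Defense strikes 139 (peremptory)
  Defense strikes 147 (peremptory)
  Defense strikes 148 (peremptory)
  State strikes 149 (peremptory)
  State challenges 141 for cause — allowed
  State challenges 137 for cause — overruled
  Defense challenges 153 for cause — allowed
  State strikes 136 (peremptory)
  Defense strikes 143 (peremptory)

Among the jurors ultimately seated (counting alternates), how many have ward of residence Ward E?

Removed: #136, #138, #139, #141, #143, #146, #147, #148, #149, #150, #153, #156, #158.
Seated (11 incl. alternates): #137, #140, #142, #144, #145, #151, #152, #154, #155, #157, #159.
Of those, in Ward E: #154 → 1.

1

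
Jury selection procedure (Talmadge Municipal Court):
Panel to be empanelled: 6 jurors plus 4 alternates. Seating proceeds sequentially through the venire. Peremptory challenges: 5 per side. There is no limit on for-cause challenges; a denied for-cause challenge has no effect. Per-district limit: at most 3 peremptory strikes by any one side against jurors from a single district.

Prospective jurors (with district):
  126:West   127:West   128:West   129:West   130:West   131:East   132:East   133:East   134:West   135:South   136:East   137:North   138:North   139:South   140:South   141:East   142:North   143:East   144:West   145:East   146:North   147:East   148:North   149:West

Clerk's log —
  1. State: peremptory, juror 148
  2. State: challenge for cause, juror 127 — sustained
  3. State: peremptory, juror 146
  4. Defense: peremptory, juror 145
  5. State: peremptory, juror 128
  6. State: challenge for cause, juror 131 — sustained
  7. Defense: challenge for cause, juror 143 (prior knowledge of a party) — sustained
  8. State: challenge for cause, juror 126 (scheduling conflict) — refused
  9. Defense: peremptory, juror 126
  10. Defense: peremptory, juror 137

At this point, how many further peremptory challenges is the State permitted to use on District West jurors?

2

State peremptories so far: #148, #146, #128 — 3 of 5 used, 2 left overall.
Against District West: #128 — 1 used; per-district cap 3 leaves 2.
Binding limit: min(2, 2) = 2.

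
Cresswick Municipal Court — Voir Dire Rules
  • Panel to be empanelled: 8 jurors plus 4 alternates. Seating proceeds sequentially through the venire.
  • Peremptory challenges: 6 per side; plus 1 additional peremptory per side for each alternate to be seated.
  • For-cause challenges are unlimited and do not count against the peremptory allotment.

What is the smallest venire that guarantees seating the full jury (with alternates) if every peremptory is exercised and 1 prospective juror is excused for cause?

Seats to fill: 8 + 4 alternates = 12.
Peremptories: 6 + 1×4 = 10 per side × 2 sides = 20.
For-cause removals: 1.
Minimum venire: 12 + 20 + 1 = 33.

33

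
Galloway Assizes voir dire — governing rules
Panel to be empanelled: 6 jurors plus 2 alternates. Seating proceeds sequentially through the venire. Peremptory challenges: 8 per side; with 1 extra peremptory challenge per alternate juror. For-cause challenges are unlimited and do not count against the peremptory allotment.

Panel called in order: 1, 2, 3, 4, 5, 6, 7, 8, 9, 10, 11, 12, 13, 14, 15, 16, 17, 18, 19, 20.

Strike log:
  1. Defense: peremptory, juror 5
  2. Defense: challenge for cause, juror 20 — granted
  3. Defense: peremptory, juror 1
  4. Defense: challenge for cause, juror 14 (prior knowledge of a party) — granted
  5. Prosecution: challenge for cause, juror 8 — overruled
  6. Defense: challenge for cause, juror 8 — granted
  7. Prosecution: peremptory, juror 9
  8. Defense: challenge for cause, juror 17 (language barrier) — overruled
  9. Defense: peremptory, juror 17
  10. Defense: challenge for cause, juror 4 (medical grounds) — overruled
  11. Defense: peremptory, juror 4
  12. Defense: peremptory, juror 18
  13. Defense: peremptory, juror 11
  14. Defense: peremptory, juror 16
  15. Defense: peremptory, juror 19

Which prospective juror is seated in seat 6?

12

Removed: #1, #4, #5, #8, #9, #11, #14, #16, #17, #18, #19, #20.
Seating in order: seats 1–6 → #2, #3, #6, #7, #10, #12; alternates → #13, #15.
So seat 6 is #12.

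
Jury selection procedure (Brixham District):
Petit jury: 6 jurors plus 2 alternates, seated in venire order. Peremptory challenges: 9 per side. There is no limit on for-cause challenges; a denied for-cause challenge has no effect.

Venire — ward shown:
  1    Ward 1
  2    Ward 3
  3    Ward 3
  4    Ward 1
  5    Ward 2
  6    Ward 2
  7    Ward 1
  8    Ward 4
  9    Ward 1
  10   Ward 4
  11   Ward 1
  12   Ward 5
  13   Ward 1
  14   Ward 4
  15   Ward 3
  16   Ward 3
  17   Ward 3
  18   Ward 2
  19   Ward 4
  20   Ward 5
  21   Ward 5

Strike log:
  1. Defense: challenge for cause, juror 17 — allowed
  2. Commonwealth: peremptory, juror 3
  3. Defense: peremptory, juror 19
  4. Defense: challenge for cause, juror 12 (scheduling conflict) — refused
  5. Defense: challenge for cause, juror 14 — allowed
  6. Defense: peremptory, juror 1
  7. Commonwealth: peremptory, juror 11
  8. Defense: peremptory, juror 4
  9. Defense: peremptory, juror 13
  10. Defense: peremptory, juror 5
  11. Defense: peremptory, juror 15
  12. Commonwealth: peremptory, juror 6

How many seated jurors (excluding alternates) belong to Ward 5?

Removed: #1, #3, #4, #5, #6, #11, #13, #14, #15, #17, #19.
Seated jurors 1–6: #2, #7, #8, #9, #10, #12 (alternates #16, #18 not counted).
Of those, in Ward 5: #12 → 1.

1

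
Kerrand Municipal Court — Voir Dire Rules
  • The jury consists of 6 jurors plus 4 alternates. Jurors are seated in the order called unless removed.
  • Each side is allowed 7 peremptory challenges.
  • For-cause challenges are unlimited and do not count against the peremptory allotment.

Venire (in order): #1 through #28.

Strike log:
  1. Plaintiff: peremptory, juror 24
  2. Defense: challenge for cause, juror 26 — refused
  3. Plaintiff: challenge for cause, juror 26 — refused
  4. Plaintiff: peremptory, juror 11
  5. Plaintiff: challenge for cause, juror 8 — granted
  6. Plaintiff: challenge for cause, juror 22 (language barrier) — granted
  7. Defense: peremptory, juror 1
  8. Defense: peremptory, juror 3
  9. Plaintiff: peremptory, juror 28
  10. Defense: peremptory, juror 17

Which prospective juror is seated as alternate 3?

Removed: #1, #3, #8, #11, #17, #22, #24, #28. (#26 stays — for-cause denied.)
Seating in order: seats 1–6 → #2, #4, #5, #6, #7, #9; alternates → #10, #12, #13, #14.
So alternate 3 is #13.

13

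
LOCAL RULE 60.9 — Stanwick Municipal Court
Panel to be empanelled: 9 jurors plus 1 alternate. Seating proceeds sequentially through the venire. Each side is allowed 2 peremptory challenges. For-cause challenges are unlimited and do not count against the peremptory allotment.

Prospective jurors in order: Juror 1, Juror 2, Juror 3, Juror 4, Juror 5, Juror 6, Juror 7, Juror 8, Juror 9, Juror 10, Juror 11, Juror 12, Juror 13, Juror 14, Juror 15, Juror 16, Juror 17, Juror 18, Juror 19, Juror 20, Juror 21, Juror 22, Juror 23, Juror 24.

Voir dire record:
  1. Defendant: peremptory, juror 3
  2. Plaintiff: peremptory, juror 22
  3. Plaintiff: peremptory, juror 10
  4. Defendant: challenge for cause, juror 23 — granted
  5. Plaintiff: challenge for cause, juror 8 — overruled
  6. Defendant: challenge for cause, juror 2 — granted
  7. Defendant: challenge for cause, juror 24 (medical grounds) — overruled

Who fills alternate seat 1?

Removed: #2, #3, #10, #22, #23. (#8, #24 stay — for-cause denied.)
Seating in order: seats 1–9 → #1, #4, #5, #6, #7, #8, #9, #11, #12; alternates → #13.
So alternate 1 is #13.

13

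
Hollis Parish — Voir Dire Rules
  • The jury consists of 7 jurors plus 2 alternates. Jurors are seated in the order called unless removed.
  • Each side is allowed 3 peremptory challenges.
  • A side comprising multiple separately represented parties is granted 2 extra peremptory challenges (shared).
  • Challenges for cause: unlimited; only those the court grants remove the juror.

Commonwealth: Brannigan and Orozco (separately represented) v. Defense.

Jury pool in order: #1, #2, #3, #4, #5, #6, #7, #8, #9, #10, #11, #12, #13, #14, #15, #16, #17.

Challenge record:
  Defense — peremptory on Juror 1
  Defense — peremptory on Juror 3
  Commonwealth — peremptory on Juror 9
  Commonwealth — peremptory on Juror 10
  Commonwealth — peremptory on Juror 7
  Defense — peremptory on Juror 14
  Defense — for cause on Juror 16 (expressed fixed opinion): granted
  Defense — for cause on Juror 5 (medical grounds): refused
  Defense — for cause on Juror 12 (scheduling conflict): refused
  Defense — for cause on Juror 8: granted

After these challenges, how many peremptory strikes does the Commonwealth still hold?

Commonwealth allotment: 3 base + 2 multi-party = 5.
Commonwealth peremptories used: #9, #10, #7 — 3.
Remaining: 5 − 3 = 2.

2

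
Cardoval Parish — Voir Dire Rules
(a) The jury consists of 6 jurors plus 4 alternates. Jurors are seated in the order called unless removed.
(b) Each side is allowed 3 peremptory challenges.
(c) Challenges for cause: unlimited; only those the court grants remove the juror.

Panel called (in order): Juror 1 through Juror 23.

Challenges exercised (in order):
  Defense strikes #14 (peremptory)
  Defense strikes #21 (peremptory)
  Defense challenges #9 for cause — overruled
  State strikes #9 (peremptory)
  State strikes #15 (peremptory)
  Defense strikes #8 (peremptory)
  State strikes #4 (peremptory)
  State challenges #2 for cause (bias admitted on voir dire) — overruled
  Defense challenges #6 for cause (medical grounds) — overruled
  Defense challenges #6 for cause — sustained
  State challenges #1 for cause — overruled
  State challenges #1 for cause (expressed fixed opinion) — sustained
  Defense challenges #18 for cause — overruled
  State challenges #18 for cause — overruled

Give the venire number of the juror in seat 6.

Removed: #1, #4, #6, #8, #9, #14, #15, #21. (#2, #18 stay — for-cause denied.)
Seating in order: seats 1–6 → #2, #3, #5, #7, #10, #11; alternates → #12, #13, #16, #17.
So seat 6 is #11.

11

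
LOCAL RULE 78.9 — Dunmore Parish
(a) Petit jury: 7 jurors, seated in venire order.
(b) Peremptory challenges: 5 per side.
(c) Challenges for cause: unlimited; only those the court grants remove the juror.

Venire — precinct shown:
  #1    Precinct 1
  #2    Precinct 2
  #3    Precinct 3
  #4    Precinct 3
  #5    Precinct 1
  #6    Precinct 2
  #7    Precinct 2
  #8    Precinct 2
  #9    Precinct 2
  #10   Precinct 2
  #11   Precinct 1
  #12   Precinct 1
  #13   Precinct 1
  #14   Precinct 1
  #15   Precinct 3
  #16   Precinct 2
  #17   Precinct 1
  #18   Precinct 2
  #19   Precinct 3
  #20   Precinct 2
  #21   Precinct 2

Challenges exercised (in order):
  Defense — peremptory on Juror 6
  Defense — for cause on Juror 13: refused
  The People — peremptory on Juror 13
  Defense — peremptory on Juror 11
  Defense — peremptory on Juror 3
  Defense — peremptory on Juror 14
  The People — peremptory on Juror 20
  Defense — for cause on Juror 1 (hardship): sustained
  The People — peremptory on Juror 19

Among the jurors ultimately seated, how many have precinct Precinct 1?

1

Removed: #1, #3, #6, #11, #13, #14, #19, #20.
Seated jurors 1–7: #2, #4, #5, #7, #8, #9, #10.
Of those, in Precinct 1: #5 → 1.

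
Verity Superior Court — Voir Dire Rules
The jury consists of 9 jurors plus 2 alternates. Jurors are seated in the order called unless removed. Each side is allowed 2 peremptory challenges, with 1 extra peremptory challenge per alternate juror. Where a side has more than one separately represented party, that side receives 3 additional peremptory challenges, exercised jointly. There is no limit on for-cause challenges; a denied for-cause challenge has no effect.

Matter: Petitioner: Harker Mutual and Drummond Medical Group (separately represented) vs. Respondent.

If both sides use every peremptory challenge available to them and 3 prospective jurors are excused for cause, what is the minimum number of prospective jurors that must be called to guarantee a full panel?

Seats to fill: 9 + 2 alternates = 11.
Peremptories — Petitioner: 2 + 1×2 + 3 = 7; Respondent: 2 + 1×2 = 4; total 11.
For-cause removals: 3.
Minimum venire: 11 + 11 + 3 = 25.

25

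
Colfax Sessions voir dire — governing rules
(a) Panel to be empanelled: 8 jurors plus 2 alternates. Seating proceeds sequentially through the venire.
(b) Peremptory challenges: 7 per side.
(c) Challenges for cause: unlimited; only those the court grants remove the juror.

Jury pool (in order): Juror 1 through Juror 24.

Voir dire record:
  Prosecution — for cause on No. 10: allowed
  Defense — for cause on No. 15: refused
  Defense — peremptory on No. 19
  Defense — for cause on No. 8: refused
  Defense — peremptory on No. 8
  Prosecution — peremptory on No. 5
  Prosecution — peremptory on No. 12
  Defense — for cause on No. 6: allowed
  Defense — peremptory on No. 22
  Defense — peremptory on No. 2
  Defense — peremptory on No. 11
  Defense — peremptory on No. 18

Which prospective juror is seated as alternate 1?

Removed: #2, #5, #6, #8, #10, #11, #12, #18, #19, #22. (#15 stays — for-cause denied.)
Seating in order: seats 1–8 → #1, #3, #4, #7, #9, #13, #14, #15; alternates → #16, #17.
So alternate 1 is #16.

16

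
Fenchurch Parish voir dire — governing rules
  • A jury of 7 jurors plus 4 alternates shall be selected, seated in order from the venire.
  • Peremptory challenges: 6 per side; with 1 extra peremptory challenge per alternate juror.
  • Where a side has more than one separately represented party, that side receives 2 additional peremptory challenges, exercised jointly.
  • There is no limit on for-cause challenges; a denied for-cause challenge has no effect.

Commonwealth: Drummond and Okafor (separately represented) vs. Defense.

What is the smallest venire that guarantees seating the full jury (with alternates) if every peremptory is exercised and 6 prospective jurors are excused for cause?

Seats to fill: 7 + 4 alternates = 11.
Peremptories — Commonwealth: 6 + 1×4 + 2 = 12; Defense: 6 + 1×4 = 10; total 22.
For-cause removals: 6.
Minimum venire: 11 + 22 + 6 = 39.

39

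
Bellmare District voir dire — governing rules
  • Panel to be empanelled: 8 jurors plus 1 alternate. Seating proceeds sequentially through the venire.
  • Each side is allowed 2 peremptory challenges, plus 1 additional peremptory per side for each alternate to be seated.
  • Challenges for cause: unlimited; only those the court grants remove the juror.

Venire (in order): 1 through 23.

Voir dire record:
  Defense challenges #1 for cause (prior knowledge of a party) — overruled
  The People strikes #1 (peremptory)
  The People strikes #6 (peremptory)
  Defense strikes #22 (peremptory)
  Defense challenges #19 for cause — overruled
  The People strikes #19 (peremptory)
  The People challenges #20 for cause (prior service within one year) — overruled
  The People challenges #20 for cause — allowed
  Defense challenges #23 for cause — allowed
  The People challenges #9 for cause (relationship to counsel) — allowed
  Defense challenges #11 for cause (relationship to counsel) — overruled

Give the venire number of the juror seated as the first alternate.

Removed: #1, #6, #9, #19, #20, #22, #23. (#11 stays — for-cause denied.)
Seating in order: seats 1–8 → #2, #3, #4, #5, #7, #8, #10, #11; alternates → #12.
So alternate 1 is #12.

12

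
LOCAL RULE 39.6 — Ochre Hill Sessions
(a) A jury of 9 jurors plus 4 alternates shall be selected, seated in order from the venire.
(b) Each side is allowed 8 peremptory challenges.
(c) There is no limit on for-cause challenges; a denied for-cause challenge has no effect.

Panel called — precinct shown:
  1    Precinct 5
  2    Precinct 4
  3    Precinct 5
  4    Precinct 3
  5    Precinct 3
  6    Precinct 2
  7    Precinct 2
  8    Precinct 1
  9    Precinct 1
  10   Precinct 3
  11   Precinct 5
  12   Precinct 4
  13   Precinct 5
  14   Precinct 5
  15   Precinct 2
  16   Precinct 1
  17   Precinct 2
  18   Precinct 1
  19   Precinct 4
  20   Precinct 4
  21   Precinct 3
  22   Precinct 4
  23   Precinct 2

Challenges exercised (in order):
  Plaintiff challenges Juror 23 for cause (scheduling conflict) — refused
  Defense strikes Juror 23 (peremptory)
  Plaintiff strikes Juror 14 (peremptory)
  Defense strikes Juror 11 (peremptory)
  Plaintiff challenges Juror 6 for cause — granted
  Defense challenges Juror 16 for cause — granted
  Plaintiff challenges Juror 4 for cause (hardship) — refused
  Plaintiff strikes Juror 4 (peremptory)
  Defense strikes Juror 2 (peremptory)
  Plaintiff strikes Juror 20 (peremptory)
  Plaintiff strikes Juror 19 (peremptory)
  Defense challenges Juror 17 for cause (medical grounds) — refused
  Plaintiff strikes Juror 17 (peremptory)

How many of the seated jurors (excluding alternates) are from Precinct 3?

Removed: #2, #4, #6, #11, #14, #16, #17, #19, #20, #23.
Seated jurors 1–9: #1, #3, #5, #7, #8, #9, #10, #12, #13 (alternates #15, #18, #21, #22 not counted).
Of those, in Precinct 3: #5, #10 → 2.

2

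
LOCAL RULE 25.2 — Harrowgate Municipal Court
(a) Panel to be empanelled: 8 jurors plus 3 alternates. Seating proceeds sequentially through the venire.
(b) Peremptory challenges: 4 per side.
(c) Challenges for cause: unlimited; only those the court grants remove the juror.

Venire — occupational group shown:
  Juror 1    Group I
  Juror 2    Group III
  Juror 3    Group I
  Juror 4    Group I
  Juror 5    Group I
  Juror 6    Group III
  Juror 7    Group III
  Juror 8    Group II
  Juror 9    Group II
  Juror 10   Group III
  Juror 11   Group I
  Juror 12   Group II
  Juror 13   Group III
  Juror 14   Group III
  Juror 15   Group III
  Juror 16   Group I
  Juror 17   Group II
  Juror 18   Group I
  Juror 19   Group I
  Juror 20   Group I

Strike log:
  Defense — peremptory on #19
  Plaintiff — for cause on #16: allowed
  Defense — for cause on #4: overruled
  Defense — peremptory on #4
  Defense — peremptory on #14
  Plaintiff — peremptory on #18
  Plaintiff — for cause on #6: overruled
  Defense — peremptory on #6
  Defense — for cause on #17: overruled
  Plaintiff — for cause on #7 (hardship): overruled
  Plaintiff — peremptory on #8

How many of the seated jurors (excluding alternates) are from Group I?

4

Removed: #4, #6, #8, #14, #16, #18, #19.
Seated jurors 1–8: #1, #2, #3, #5, #7, #9, #10, #11 (alternates #12, #13, #15 not counted).
Of those, in Group I: #1, #3, #5, #11 → 4.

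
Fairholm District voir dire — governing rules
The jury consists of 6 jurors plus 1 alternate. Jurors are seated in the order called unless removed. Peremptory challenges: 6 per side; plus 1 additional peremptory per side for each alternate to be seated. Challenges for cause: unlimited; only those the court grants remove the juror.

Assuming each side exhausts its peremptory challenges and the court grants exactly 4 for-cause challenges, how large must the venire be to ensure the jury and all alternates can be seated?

25

Seats to fill: 6 + 1 alternates = 7.
Peremptories: 6 + 1×1 = 7 per side × 2 sides = 14.
For-cause removals: 4.
Minimum venire: 7 + 14 + 4 = 25.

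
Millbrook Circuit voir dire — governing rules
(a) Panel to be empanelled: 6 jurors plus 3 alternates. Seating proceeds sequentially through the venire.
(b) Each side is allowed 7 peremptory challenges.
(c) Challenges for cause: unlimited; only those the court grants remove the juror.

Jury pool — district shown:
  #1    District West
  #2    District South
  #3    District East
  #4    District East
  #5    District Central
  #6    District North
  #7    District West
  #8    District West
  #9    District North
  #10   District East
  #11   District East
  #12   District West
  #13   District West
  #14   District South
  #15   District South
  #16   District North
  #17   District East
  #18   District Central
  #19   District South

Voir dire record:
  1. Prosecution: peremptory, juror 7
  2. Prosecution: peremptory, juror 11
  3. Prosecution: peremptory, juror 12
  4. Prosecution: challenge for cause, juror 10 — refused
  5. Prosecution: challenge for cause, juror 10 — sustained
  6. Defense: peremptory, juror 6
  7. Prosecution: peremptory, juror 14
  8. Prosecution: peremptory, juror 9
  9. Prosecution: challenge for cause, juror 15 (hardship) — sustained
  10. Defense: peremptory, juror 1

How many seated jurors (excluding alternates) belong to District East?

2

Removed: #1, #6, #7, #9, #10, #11, #12, #14, #15.
Seated jurors 1–6: #2, #3, #4, #5, #8, #13 (alternates #16, #17, #18 not counted).
Of those, in District East: #3, #4 → 2.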